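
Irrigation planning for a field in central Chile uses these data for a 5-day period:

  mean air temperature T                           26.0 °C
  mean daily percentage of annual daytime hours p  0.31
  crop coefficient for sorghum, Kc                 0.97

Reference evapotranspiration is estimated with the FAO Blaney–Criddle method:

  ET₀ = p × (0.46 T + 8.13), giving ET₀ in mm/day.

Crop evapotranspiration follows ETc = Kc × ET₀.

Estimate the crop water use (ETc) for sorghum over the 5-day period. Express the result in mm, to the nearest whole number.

ET₀ = 0.31 × (0.46 × 26.0 + 8.13) = 0.31 × 20.090 = 6.2279 mm/d
ETc = Kc × ET₀ = 0.97 × 6.2279 = 6.0411 mm/d
Over 5 days: 6.0411 × 5 = 30.206 mm

30 mm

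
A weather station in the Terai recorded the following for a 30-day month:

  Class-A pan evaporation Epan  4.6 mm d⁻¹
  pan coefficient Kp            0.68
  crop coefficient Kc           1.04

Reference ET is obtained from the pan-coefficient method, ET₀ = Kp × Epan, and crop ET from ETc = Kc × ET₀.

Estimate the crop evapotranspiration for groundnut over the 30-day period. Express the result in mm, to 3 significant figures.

97.6 mm

ET₀ = 0.68 × 4.6 = 3.1280 mm/d
ETc = Kc × ET₀ = 1.04 × 3.1280 = 3.2531 mm/d
Over 30 days: 3.2531 × 30 = 97.593 mm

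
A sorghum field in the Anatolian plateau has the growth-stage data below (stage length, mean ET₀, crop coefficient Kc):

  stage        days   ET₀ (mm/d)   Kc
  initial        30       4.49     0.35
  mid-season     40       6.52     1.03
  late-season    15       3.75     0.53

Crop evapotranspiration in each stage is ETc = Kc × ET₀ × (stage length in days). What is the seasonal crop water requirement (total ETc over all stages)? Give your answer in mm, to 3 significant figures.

initial: 0.35 × 4.49 × 30 = 47.15 mm
mid-season: 1.03 × 6.52 × 40 = 268.62 mm
late-season: 0.53 × 3.75 × 15 = 29.81 mm
Seasonal total = 345.58 mm

346 mm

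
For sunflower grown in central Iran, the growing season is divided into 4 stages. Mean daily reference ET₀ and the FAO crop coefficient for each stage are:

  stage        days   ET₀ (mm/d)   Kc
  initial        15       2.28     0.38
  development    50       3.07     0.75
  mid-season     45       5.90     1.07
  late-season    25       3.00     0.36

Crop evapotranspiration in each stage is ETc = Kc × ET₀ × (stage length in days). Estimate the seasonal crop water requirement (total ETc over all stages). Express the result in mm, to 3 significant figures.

initial: 0.38 × 2.28 × 15 = 13.00 mm
development: 0.75 × 3.07 × 50 = 115.13 mm
mid-season: 1.07 × 5.90 × 45 = 284.09 mm
late-season: 0.36 × 3.00 × 25 = 27.00 mm
Seasonal total = 439.22 mm

439 mm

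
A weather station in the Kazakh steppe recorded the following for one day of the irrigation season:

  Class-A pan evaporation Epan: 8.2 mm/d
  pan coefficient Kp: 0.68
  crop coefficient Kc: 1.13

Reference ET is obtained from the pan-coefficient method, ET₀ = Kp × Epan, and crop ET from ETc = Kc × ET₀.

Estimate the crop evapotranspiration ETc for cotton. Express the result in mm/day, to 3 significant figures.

ET₀ = 0.68 × 8.2 = 5.5760 mm/d
ETc = Kc × ET₀ = 1.13 × 5.5760 = 6.3009 mm/d

6.30 mm/day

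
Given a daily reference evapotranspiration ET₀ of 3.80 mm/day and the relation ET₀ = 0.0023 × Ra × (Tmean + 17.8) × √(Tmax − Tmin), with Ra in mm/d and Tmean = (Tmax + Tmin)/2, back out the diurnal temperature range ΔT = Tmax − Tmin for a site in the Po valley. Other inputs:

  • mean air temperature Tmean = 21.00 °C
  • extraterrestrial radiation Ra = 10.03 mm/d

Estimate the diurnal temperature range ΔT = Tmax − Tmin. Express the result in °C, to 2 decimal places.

√ΔT = ET₀ / [0.0023 × Ra × (Tmean+17.8)] = 3.80 / (0.0023 × 10.03 × 38.80) = 4.2454
ΔT = 4.2454² = 18.023 °C

18.02 °C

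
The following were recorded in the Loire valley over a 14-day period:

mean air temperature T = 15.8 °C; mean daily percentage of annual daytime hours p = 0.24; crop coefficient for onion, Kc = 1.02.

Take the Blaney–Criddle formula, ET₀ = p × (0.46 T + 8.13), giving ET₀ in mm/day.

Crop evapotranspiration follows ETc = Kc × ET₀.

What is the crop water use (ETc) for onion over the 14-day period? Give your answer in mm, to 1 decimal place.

52.8 mm

ET₀ = 0.24 × (0.46 × 15.8 + 8.13) = 0.24 × 15.398 = 3.6955 mm/d
ETc = Kc × ET₀ = 1.02 × 3.6955 = 3.7694 mm/d
Over 14 days: 3.7694 × 14 = 52.772 mm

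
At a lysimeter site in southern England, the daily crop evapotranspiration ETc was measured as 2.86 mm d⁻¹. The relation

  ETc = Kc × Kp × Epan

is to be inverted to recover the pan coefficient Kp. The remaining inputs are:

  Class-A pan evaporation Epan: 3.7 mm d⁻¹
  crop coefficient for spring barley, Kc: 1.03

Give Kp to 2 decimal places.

0.75

ETc = Kc × Kp × Epan  ⇒  Kp = ETc / (Kc × Epan)
Kp = 2.86 / (1.03 × 3.7) = 2.86 / 3.811 = 0.7505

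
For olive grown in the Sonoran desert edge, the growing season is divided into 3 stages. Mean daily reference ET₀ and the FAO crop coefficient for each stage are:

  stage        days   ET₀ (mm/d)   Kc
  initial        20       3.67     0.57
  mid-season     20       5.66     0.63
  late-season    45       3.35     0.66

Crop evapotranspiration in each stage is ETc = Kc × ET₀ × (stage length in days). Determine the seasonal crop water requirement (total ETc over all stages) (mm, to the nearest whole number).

initial: 0.57 × 3.67 × 20 = 41.84 mm
mid-season: 0.63 × 5.66 × 20 = 71.32 mm
late-season: 0.66 × 3.35 × 45 = 99.50 mm
Seasonal total = 212.66 mm

213 mm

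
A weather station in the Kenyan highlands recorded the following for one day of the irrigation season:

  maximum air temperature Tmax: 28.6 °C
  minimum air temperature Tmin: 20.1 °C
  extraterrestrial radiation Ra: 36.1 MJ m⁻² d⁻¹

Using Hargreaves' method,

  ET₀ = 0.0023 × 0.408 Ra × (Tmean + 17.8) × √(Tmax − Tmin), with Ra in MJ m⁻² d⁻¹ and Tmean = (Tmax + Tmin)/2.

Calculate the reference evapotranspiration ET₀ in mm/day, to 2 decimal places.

Tmean = (28.6 + 20.1)/2 = 24.35 °C
0.408 Ra = 0.408 × 36.1 = 14.7288 mm/d equivalent
ET₀ = 0.0023 × 14.7288 × (24.35 + 17.8) × √8.5 = 0.0023 × 14.7288 × 42.15 × 2.9155 = 4.1630 mm/d

4.16 mm/day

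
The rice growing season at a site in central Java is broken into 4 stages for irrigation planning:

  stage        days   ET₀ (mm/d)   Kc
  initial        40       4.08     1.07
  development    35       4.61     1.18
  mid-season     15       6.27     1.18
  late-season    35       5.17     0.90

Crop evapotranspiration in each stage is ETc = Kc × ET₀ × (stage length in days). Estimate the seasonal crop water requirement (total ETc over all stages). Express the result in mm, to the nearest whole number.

639 mm

initial: 1.07 × 4.08 × 40 = 174.62 mm
development: 1.18 × 4.61 × 35 = 190.39 mm
mid-season: 1.18 × 6.27 × 15 = 110.98 mm
late-season: 0.90 × 5.17 × 35 = 162.86 mm
Seasonal total = 638.85 mm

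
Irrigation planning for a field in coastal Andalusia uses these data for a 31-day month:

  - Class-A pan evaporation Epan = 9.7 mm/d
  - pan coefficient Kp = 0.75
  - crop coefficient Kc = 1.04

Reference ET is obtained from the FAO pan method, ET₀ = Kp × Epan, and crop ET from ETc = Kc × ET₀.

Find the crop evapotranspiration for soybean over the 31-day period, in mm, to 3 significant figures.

235 mm

ET₀ = 0.75 × 9.7 = 7.2750 mm/d
ETc = Kc × ET₀ = 1.04 × 7.2750 = 7.5660 mm/d
Over 31 days: 7.5660 × 31 = 234.546 mm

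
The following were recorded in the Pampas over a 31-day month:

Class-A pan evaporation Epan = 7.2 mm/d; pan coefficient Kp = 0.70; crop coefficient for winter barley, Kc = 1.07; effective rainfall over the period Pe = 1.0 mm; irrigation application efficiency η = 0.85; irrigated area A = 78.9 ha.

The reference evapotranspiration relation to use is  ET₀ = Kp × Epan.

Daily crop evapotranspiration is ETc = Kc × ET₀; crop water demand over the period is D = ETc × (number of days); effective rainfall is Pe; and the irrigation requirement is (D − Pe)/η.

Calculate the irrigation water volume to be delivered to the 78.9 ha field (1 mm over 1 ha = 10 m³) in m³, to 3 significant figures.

154000 m³

ET₀ = 0.70 × 7.2 = 5.0400 mm/d
ETc = Kc × ET₀ = 1.07 × 5.0400 = 5.3928 mm/d
Crop demand D = ETc × 31 d = 5.3928 × 31 = 167.177 mm
D − Pe = 167.177 − 1.0 = 166.177 mm
Gross irrigation = 166.177 / 0.85 = 195.502 mm
Volume = 195.502 mm × 78.9 ha × 10 = 154251.1 m³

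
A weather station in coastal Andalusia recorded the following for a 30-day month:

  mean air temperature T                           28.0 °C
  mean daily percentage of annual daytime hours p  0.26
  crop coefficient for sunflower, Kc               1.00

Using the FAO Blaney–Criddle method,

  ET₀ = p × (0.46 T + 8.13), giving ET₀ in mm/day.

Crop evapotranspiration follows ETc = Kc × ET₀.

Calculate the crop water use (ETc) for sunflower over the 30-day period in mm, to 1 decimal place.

ET₀ = 0.26 × (0.46 × 28.0 + 8.13) = 0.26 × 21.010 = 5.4626 mm/d
ETc = Kc × ET₀ = 1.00 × 5.4626 = 5.4626 mm/d
Over 30 days: 5.4626 × 30 = 163.878 mm

163.9 mm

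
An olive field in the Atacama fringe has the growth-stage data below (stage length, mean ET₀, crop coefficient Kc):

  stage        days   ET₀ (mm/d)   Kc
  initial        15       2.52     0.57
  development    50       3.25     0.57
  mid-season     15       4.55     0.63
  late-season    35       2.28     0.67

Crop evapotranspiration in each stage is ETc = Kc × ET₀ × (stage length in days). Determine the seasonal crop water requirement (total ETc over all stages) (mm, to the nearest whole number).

211 mm

initial: 0.57 × 2.52 × 15 = 21.55 mm
development: 0.57 × 3.25 × 50 = 92.63 mm
mid-season: 0.63 × 4.55 × 15 = 43.00 mm
late-season: 0.67 × 2.28 × 35 = 53.47 mm
Seasonal total = 210.65 mm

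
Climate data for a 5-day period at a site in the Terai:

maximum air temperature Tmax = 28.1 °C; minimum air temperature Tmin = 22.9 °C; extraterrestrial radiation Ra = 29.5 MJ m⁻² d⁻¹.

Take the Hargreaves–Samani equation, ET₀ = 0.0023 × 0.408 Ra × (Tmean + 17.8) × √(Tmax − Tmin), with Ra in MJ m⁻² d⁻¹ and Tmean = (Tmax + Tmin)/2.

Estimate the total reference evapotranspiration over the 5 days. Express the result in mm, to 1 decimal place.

13.7 mm

Tmean = (28.1 + 22.9)/2 = 25.50 °C
0.408 Ra = 0.408 × 29.5 = 12.0360 mm/d equivalent
ET₀ = 0.0023 × 12.0360 × (25.50 + 17.8) × √5.2 = 0.0023 × 12.0360 × 43.30 × 2.2804 = 2.7334 mm/d
Over 5 days: 2.7334 × 5 = 13.667 mm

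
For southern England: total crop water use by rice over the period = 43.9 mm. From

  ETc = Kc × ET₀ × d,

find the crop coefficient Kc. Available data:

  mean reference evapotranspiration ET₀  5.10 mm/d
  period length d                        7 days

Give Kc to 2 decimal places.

1.23

ETc = Kc × ET₀ × d  ⇒  Kc = ETc / (ET₀ × d)
Kc = 43.9 / (5.10 × 7) = 43.9 / 35.70 = 1.2297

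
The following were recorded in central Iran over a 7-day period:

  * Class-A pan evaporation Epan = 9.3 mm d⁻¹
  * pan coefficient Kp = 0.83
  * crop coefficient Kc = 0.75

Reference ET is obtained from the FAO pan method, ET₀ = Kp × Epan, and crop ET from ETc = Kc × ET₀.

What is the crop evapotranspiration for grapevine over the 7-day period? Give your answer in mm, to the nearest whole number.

ET₀ = 0.83 × 9.3 = 7.7190 mm/d
ETc = Kc × ET₀ = 0.75 × 7.7190 = 5.7893 mm/d
Over 7 days: 5.7893 × 7 = 40.525 mm

41 mm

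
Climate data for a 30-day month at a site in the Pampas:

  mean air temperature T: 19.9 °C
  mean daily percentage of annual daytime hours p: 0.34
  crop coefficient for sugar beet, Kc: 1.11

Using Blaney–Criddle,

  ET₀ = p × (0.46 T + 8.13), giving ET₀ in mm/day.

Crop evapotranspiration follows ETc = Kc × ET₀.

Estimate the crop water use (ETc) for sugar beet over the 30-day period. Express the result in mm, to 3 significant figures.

ET₀ = 0.34 × (0.46 × 19.9 + 8.13) = 0.34 × 17.284 = 5.8766 mm/d
ETc = Kc × ET₀ = 1.11 × 5.8766 = 6.5230 mm/d
Over 30 days: 6.5230 × 30 = 195.690 mm

196 mm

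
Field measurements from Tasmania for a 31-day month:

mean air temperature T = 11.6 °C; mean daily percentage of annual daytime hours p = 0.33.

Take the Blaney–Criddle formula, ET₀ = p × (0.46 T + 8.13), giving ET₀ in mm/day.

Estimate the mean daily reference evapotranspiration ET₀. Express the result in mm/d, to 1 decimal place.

4.4 mm/d

ET₀ = 0.33 × (0.46 × 11.6 + 8.13) = 0.33 × 13.466 = 4.4438 mm/d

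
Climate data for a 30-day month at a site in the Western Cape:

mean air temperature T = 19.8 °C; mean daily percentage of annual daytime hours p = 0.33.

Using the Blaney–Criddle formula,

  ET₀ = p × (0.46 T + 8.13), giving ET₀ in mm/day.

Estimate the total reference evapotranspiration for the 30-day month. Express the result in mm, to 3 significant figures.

ET₀ = 0.33 × (0.46 × 19.8 + 8.13) = 0.33 × 17.238 = 5.6885 mm/d
Monthly total = 5.6885 × 30 = 170.655 mm

171 mm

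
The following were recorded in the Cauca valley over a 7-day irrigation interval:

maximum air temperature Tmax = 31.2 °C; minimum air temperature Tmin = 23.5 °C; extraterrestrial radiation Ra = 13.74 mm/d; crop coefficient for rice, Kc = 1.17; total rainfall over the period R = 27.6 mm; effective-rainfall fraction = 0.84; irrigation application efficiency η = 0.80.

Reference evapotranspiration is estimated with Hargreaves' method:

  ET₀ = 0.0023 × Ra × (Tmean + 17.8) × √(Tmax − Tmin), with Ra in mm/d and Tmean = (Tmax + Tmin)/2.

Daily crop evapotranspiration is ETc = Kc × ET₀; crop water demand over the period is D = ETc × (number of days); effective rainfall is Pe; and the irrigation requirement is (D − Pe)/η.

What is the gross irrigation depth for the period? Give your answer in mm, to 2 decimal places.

11.55 mm

Tmean = (31.2 + 23.5)/2 = 27.35 °C
ET₀ = 0.0023 × 13.74 × (27.35 + 17.8) × √7.7 = 0.0023 × 13.74 × 45.15 × 2.7749 = 3.9593 mm/d
ETc = Kc × ET₀ = 1.17 × 3.9593 = 4.6324 mm/d
Crop demand D = ETc × 7 d = 4.6324 × 7 = 32.427 mm
Pe = 0.84 × 27.6 = 23.184 mm
D − Pe = 32.427 − 23.184 = 9.243 mm
Gross irrigation = 9.243 / 0.80 = 11.554 mm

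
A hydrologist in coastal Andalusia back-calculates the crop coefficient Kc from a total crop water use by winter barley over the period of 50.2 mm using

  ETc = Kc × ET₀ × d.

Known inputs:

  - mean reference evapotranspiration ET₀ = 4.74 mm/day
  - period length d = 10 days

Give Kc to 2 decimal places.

ETc = Kc × ET₀ × d  ⇒  Kc = ETc / (ET₀ × d)
Kc = 50.2 / (4.74 × 10) = 50.2 / 47.40 = 1.0591

1.06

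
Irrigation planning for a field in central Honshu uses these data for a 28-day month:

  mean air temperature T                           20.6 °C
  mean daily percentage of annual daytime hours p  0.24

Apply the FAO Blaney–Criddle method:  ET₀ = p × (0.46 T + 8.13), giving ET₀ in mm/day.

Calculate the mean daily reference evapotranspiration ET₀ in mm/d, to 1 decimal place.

ET₀ = 0.24 × (0.46 × 20.6 + 8.13) = 0.24 × 17.606 = 4.2254 mm/d

4.2 mm/d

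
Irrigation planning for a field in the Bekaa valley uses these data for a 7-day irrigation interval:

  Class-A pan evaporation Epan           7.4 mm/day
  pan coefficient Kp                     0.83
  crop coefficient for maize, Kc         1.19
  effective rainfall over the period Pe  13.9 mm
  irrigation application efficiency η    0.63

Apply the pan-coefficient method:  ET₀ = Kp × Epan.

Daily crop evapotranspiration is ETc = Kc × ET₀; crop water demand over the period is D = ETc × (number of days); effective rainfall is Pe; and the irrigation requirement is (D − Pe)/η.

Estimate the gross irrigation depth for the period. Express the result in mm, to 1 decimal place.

59.1 mm

ET₀ = 0.83 × 7.4 = 6.1420 mm/d
ETc = Kc × ET₀ = 1.19 × 6.1420 = 7.3090 mm/d
Crop demand D = ETc × 7 d = 7.3090 × 7 = 51.163 mm
D − Pe = 51.163 − 13.9 = 37.263 mm
Gross irrigation = 37.263 / 0.63 = 59.148 mm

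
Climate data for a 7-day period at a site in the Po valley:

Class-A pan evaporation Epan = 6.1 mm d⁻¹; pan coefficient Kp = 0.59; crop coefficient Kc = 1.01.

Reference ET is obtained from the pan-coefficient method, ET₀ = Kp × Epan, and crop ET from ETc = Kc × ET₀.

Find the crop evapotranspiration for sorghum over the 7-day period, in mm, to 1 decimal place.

ET₀ = 0.59 × 6.1 = 3.5990 mm/d
ETc = Kc × ET₀ = 1.01 × 3.5990 = 3.6350 mm/d
Over 7 days: 3.6350 × 7 = 25.445 mm

25.4 mm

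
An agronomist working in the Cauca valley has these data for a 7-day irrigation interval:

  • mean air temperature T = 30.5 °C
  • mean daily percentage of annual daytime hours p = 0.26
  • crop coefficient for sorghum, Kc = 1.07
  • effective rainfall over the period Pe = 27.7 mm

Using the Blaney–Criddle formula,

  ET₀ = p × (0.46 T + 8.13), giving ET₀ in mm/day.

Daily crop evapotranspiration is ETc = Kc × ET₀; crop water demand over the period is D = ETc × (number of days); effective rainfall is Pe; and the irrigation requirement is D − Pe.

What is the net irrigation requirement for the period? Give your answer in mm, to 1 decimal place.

ET₀ = 0.26 × (0.46 × 30.5 + 8.13) = 0.26 × 22.160 = 5.7616 mm/d
ETc = Kc × ET₀ = 1.07 × 5.7616 = 6.1649 mm/d
Crop demand D = ETc × 7 d = 6.1649 × 7 = 43.154 mm
D − Pe = 43.154 − 27.7 = 15.454 mm

15.5 mm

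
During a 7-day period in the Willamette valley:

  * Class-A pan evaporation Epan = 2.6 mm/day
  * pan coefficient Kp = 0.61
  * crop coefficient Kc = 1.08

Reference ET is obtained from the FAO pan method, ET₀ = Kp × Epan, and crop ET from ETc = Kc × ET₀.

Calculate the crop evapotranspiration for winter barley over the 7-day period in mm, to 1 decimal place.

12.0 mm

ET₀ = 0.61 × 2.6 = 1.5860 mm/d
ETc = Kc × ET₀ = 1.08 × 1.5860 = 1.7129 mm/d
Over 7 days: 1.7129 × 7 = 11.990 mm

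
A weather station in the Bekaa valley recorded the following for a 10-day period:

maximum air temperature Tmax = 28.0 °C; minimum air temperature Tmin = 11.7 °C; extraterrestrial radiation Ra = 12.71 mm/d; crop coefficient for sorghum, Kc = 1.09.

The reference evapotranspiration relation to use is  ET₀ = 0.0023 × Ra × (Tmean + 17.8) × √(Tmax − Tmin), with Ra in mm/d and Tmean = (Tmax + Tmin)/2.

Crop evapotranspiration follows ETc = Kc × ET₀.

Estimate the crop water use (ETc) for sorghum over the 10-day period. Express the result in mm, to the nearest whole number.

48 mm

Tmean = (28.0 + 11.7)/2 = 19.85 °C
ET₀ = 0.0023 × 12.71 × (19.85 + 17.8) × √16.3 = 0.0023 × 12.71 × 37.65 × 4.0373 = 4.4435 mm/d
ETc = Kc × ET₀ = 1.09 × 4.4435 = 4.8434 mm/d
Over 10 days: 4.8434 × 10 = 48.434 mm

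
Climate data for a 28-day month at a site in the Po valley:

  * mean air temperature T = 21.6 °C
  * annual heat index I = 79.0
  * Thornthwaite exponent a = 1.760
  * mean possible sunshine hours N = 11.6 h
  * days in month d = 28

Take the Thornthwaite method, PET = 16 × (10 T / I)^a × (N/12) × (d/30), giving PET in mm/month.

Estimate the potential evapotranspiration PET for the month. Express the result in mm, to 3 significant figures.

10T/I = 10 × 21.6 / 79.0 = 2.7342
(10T/I)^a = 2.7342^1.760 = 5.8725
Uncorrected PET = 16 × 5.8725 = 93.960 mm
Correction = (N/12)(d/30) = (11.6/12)(28/30) = 0.9022
PET = 93.960 × 0.9022 = 84.771 mm/month

84.8 mm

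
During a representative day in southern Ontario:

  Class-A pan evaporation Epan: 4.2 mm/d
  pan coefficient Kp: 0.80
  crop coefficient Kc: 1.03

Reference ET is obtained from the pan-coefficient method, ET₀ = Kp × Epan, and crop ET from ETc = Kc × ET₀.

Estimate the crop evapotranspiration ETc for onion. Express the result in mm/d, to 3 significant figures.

ET₀ = 0.80 × 4.2 = 3.3600 mm/d
ETc = Kc × ET₀ = 1.03 × 3.3600 = 3.4608 mm/d

3.46 mm/d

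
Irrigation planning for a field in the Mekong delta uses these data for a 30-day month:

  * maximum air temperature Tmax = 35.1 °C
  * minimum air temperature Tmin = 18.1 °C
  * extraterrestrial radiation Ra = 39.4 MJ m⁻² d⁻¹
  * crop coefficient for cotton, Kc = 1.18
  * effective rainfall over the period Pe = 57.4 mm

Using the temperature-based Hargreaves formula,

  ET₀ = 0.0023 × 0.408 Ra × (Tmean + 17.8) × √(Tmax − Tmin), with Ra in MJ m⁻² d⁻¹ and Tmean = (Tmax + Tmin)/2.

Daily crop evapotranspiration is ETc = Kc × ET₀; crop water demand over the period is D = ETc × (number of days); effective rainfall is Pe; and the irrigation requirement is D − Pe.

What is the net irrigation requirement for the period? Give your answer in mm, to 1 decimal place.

182.2 mm

Tmean = (35.1 + 18.1)/2 = 26.60 °C
0.408 Ra = 0.408 × 39.4 = 16.0752 mm/d equivalent
ET₀ = 0.0023 × 16.0752 × (26.60 + 17.8) × √17.0 = 0.0023 × 16.0752 × 44.40 × 4.1231 = 6.7685 mm/d
ETc = Kc × ET₀ = 1.18 × 6.7685 = 7.9868 mm/d
Crop demand D = ETc × 30 d = 7.9868 × 30 = 239.604 mm
D − Pe = 239.604 − 57.4 = 182.204 mm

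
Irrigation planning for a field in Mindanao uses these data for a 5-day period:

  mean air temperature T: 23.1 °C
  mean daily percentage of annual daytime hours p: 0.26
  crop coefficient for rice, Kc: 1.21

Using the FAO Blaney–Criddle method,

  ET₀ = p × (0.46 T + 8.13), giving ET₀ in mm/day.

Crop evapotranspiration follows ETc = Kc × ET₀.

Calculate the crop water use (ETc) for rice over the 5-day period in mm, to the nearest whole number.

ET₀ = 0.26 × (0.46 × 23.1 + 8.13) = 0.26 × 18.756 = 4.8766 mm/d
ETc = Kc × ET₀ = 1.21 × 4.8766 = 5.9007 mm/d
Over 5 days: 5.9007 × 5 = 29.504 mm

30 mm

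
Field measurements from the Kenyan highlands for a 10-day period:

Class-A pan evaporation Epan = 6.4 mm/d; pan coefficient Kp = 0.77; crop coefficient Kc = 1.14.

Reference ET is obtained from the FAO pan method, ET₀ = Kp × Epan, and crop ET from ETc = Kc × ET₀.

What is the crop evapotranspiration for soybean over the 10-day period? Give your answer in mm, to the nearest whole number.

ET₀ = 0.77 × 6.4 = 4.9280 mm/d
ETc = Kc × ET₀ = 1.14 × 4.9280 = 5.6179 mm/d
Over 10 days: 5.6179 × 10 = 56.179 mm

56 mm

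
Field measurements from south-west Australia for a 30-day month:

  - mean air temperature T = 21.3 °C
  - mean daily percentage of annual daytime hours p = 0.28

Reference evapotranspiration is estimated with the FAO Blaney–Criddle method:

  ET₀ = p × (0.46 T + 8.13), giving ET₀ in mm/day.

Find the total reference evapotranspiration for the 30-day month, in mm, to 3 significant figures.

ET₀ = 0.28 × (0.46 × 21.3 + 8.13) = 0.28 × 17.928 = 5.0198 mm/d
Monthly total = 5.0198 × 30 = 150.594 mm

151 mm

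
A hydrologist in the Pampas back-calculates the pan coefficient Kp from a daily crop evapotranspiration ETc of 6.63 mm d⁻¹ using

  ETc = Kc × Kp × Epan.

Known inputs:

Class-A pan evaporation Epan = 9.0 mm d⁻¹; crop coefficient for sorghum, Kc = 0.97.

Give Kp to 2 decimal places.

ETc = Kc × Kp × Epan  ⇒  Kp = ETc / (Kc × Epan)
Kp = 6.63 / (0.97 × 9.0) = 6.63 / 8.730 = 0.7595

0.76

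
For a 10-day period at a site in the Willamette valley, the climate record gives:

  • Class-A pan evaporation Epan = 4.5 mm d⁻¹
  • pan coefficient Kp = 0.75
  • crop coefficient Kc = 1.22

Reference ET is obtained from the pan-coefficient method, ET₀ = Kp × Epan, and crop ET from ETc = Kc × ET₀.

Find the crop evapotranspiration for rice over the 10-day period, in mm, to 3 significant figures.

41.2 mm

ET₀ = 0.75 × 4.5 = 3.3750 mm/d
ETc = Kc × ET₀ = 1.22 × 3.3750 = 4.1175 mm/d
Over 10 days: 4.1175 × 10 = 41.175 mm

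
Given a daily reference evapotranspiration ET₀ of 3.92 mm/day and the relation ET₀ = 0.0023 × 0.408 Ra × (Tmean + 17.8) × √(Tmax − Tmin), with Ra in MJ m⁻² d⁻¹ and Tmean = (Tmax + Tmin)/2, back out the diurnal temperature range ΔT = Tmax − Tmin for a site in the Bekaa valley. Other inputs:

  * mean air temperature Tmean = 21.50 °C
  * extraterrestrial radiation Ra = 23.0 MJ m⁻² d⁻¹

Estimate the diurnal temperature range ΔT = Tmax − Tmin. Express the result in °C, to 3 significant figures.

21.4 °C

√ΔT = ET₀ / [0.0023 × 0.408 × Ra × (Tmean+17.8)] = 3.92 / (0.0023 × 9.3840 × 39.30) = 4.6214
ΔT = 4.6214² = 21.357 °C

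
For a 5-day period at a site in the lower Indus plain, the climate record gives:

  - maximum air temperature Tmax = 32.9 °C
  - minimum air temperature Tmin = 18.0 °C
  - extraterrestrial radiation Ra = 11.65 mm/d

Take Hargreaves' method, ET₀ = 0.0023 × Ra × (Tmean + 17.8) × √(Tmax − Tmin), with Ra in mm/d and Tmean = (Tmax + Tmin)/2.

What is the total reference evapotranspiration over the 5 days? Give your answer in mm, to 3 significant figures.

22.4 mm

Tmean = (32.9 + 18.0)/2 = 25.45 °C
ET₀ = 0.0023 × 11.65 × (25.45 + 17.8) × √14.9 = 0.0023 × 11.65 × 43.25 × 3.8601 = 4.4734 mm/d
Over 5 days: 4.4734 × 5 = 22.367 mm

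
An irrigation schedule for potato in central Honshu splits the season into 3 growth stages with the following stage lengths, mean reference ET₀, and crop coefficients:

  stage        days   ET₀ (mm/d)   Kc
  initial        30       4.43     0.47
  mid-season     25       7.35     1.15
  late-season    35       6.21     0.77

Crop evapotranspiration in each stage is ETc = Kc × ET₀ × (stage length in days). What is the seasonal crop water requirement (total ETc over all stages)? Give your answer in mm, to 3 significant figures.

441 mm

initial: 0.47 × 4.43 × 30 = 62.46 mm
mid-season: 1.15 × 7.35 × 25 = 211.31 mm
late-season: 0.77 × 6.21 × 35 = 167.36 mm
Seasonal total = 441.13 mm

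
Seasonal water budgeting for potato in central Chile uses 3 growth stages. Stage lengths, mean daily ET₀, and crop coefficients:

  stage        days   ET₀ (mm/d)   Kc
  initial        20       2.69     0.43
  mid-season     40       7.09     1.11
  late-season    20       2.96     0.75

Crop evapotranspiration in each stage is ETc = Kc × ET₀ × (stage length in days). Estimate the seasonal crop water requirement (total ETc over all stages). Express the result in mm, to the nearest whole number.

initial: 0.43 × 2.69 × 20 = 23.13 mm
mid-season: 1.11 × 7.09 × 40 = 314.80 mm
late-season: 0.75 × 2.96 × 20 = 44.40 mm
Seasonal total = 382.33 mm

382 mm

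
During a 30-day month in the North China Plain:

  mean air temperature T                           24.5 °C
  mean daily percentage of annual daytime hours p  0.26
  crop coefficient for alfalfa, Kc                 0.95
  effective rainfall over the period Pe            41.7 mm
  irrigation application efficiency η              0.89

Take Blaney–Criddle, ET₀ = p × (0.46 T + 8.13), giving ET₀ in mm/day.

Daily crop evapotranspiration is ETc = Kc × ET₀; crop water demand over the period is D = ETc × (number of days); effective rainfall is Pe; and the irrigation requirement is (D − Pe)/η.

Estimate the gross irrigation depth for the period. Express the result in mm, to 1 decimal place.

ET₀ = 0.26 × (0.46 × 24.5 + 8.13) = 0.26 × 19.400 = 5.0440 mm/d
ETc = Kc × ET₀ = 0.95 × 5.0440 = 4.7918 mm/d
Crop demand D = ETc × 30 d = 4.7918 × 30 = 143.754 mm
D − Pe = 143.754 − 41.7 = 102.054 mm
Gross irrigation = 102.054 / 0.89 = 114.667 mm

114.7 mm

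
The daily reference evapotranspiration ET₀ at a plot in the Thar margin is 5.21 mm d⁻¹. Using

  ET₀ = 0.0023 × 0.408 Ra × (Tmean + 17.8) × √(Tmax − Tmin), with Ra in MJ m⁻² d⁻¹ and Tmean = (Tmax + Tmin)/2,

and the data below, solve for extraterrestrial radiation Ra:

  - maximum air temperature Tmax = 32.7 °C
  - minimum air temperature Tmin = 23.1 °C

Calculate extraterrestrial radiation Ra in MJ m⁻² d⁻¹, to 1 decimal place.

39.2 MJ m⁻² d⁻¹

Tmean = (32.7+23.1)/2 = 27.90 °C; ΔT = 9.6
Ra = ET₀ / [0.0023 × 0.408 × (Tmean+17.8) × √ΔT]
   = 5.21 / (0.0023 × 0.408 × 45.70 × 3.0984) = 39.210 MJ m⁻² d⁻¹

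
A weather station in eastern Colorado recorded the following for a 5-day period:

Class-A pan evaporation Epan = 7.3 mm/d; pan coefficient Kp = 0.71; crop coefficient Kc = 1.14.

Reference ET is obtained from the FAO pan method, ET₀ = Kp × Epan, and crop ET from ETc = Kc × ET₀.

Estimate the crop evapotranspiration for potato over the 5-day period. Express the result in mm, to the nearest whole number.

ET₀ = 0.71 × 7.3 = 5.1830 mm/d
ETc = Kc × ET₀ = 1.14 × 5.1830 = 5.9086 mm/d
Over 5 days: 5.9086 × 5 = 29.543 mm

30 mm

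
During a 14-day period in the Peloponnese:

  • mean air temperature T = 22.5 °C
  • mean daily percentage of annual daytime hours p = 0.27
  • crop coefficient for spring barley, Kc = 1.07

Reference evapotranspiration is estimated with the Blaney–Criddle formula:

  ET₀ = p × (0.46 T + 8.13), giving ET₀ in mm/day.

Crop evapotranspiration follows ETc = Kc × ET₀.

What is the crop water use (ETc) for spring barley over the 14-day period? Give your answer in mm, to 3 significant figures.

74.7 mm

ET₀ = 0.27 × (0.46 × 22.5 + 8.13) = 0.27 × 18.480 = 4.9896 mm/d
ETc = Kc × ET₀ = 1.07 × 4.9896 = 5.3389 mm/d
Over 14 days: 5.3389 × 14 = 74.745 mm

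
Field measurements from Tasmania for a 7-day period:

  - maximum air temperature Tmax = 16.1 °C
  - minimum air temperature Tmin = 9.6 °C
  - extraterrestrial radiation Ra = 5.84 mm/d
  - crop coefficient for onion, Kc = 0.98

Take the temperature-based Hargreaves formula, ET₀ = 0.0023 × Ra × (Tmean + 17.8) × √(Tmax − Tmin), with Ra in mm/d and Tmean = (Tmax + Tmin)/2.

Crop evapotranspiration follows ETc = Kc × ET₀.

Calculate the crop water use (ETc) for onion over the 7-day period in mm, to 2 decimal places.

7.20 mm

Tmean = (16.1 + 9.6)/2 = 12.85 °C
ET₀ = 0.0023 × 5.84 × (12.85 + 17.8) × √6.5 = 0.0023 × 5.84 × 30.65 × 2.5495 = 1.0496 mm/d
ETc = Kc × ET₀ = 0.98 × 1.0496 = 1.0286 mm/d
Over 7 days: 1.0286 × 7 = 7.200 mm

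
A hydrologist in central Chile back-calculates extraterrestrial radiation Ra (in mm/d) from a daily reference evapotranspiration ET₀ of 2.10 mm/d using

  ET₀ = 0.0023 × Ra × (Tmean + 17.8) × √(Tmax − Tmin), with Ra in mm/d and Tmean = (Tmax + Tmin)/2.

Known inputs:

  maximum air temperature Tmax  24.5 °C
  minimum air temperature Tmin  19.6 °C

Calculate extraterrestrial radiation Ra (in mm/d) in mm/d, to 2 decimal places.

Tmean = 22.05 °C; √ΔT = 2.2136
Ra = ET₀ / [0.0023 × (Tmean+17.8) × √ΔT] = 2.10 / (0.0023 × 39.85 × 2.2136) = 10.351 mm/d

10.35 mm/d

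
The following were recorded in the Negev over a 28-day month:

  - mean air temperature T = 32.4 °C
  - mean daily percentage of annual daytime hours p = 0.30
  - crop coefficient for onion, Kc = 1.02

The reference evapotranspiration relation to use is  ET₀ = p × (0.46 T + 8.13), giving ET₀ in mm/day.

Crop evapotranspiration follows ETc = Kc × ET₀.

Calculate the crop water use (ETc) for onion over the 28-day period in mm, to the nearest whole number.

197 mm

ET₀ = 0.30 × (0.46 × 32.4 + 8.13) = 0.30 × 23.034 = 6.9102 mm/d
ETc = Kc × ET₀ = 1.02 × 6.9102 = 7.0484 mm/d
Over 28 days: 7.0484 × 28 = 197.355 mm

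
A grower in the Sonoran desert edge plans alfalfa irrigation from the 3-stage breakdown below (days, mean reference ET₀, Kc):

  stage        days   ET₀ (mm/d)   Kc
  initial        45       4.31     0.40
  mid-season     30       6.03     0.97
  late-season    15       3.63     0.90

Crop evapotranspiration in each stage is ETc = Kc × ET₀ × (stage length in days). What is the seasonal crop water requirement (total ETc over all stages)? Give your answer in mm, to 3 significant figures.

302 mm

initial: 0.40 × 4.31 × 45 = 77.58 mm
mid-season: 0.97 × 6.03 × 30 = 175.47 mm
late-season: 0.90 × 3.63 × 15 = 49.01 mm
Seasonal total = 302.06 mm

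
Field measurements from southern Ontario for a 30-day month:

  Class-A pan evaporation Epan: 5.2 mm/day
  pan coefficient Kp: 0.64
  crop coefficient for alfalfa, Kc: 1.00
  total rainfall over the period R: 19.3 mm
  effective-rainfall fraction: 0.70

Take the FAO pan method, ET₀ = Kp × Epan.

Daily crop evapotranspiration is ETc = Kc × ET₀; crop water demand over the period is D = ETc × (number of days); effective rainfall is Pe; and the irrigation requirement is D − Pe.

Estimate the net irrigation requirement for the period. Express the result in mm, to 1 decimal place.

ET₀ = 0.64 × 5.2 = 3.3280 mm/d
ETc = Kc × ET₀ = 1.00 × 3.3280 = 3.3280 mm/d
Crop demand D = ETc × 30 d = 3.3280 × 30 = 99.840 mm
Pe = 0.70 × 19.3 = 13.510 mm
D − Pe = 99.840 − 13.510 = 86.330 mm

86.3 mm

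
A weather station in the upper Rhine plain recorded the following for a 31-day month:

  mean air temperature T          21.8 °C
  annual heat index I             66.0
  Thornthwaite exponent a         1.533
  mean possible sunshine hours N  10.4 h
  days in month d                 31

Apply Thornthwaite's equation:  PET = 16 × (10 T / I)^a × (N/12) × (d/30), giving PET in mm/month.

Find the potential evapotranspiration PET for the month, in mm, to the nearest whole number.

89 mm

10T/I = 10 × 21.8 / 66.0 = 3.3030
(10T/I)^a = 3.3030^1.533 = 6.2443
Uncorrected PET = 16 × 6.2443 = 99.909 mm
Correction = (N/12)(d/30) = (10.4/12)(31/30) = 0.8956
PET = 99.909 × 0.8956 = 89.479 mm/month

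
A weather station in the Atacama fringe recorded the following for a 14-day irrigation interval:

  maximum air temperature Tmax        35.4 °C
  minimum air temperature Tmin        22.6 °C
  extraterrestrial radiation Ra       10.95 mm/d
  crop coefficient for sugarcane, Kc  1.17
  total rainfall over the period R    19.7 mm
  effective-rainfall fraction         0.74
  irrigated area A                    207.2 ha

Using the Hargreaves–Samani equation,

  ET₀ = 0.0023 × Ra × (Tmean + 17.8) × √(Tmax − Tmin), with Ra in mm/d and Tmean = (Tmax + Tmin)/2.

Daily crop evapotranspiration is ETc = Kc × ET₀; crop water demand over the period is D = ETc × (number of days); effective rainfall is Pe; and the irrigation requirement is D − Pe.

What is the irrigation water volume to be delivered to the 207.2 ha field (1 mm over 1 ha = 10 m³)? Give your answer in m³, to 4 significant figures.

112900 m³

Tmean = (35.4 + 22.6)/2 = 29.00 °C
ET₀ = 0.0023 × 10.95 × (29.00 + 17.8) × √12.8 = 0.0023 × 10.95 × 46.80 × 3.5777 = 4.2169 mm/d
ETc = Kc × ET₀ = 1.17 × 4.2169 = 4.9338 mm/d
Crop demand D = ETc × 14 d = 4.9338 × 14 = 69.073 mm
Pe = 0.74 × 19.7 = 14.578 mm
D − Pe = 69.073 − 14.578 = 54.495 mm
Volume = 54.495 mm × 207.2 ha × 10 = 112913.6 m³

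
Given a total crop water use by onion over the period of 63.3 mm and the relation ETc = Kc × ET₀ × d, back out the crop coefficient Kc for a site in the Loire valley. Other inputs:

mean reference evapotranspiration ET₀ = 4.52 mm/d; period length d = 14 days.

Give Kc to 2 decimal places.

ETc = Kc × ET₀ × d  ⇒  Kc = ETc / (ET₀ × d)
Kc = 63.3 / (4.52 × 14) = 63.3 / 63.28 = 1.0003

1.00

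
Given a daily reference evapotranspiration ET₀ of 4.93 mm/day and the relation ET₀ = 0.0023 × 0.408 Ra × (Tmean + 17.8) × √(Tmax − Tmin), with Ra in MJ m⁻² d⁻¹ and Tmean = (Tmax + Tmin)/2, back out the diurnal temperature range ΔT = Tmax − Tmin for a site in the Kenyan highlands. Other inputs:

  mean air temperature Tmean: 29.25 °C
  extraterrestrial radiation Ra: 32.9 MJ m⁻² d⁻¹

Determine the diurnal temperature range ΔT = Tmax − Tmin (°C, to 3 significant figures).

11.5 °C

√ΔT = ET₀ / [0.0023 × 0.408 × Ra × (Tmean+17.8)] = 4.93 / (0.0023 × 13.4232 × 47.05) = 3.3939
ΔT = 3.3939² = 11.519 °C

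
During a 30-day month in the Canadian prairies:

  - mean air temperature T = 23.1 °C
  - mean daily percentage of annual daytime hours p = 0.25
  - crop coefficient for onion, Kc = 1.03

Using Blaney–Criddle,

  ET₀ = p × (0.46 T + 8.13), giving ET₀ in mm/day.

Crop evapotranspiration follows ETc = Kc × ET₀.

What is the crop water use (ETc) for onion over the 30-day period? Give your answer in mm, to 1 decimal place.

144.9 mm

ET₀ = 0.25 × (0.46 × 23.1 + 8.13) = 0.25 × 18.756 = 4.6890 mm/d
ETc = Kc × ET₀ = 1.03 × 4.6890 = 4.8297 mm/d
Over 30 days: 4.8297 × 30 = 144.891 mm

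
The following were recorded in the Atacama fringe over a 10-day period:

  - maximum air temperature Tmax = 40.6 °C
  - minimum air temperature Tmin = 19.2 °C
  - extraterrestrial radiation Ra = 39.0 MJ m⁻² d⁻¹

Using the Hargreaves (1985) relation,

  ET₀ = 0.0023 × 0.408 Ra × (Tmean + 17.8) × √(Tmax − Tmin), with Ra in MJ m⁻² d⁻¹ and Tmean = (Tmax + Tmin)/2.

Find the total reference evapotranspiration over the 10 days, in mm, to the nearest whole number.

Tmean = (40.6 + 19.2)/2 = 29.90 °C
0.408 Ra = 0.408 × 39.0 = 15.9120 mm/d equivalent
ET₀ = 0.0023 × 15.9120 × (29.90 + 17.8) × √21.4 = 0.0023 × 15.9120 × 47.70 × 4.6260 = 8.0756 mm/d
Over 10 days: 8.0756 × 10 = 80.756 mm

81 mm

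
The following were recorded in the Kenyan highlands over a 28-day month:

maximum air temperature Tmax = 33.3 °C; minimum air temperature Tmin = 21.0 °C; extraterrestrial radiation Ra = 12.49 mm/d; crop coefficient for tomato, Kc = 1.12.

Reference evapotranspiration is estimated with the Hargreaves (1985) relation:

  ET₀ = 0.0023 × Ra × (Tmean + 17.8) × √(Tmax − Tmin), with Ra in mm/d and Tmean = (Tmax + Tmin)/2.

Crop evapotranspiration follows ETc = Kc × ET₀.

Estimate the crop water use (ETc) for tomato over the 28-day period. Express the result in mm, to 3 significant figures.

142 mm

Tmean = (33.3 + 21.0)/2 = 27.15 °C
ET₀ = 0.0023 × 12.49 × (27.15 + 17.8) × √12.3 = 0.0023 × 12.49 × 44.95 × 3.5071 = 4.5286 mm/d
ETc = Kc × ET₀ = 1.12 × 4.5286 = 5.0720 mm/d
Over 28 days: 5.0720 × 28 = 142.016 mm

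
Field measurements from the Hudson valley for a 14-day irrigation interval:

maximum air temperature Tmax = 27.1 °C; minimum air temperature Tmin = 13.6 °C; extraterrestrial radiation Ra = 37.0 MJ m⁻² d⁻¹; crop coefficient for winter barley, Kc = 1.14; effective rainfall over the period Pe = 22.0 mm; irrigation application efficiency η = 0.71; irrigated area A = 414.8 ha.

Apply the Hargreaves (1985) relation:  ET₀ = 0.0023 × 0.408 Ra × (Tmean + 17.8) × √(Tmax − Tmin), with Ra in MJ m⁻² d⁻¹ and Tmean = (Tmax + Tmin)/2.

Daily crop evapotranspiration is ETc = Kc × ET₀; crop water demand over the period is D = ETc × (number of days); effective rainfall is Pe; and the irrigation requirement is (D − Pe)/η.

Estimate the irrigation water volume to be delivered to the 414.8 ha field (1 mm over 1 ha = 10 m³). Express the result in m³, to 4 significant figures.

325300 m³

Tmean = (27.1 + 13.6)/2 = 20.35 °C
0.408 Ra = 0.408 × 37.0 = 15.0960 mm/d equivalent
ET₀ = 0.0023 × 15.0960 × (20.35 + 17.8) × √13.5 = 0.0023 × 15.0960 × 38.15 × 3.6742 = 4.8668 mm/d
ETc = Kc × ET₀ = 1.14 × 4.8668 = 5.5482 mm/d
Crop demand D = ETc × 14 d = 5.5482 × 14 = 77.675 mm
D − Pe = 77.675 − 22.0 = 55.675 mm
Gross irrigation = 55.675 / 0.71 = 78.415 mm
Volume = 78.415 mm × 414.8 ha × 10 = 325265.4 m³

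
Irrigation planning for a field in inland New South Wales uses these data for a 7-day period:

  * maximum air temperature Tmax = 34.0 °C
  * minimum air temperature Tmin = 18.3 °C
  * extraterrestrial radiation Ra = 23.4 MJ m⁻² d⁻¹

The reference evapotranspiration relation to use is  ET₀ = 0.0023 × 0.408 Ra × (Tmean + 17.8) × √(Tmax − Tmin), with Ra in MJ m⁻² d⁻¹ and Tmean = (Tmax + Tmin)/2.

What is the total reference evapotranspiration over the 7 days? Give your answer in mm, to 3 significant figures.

26.8 mm

Tmean = (34.0 + 18.3)/2 = 26.15 °C
0.408 Ra = 0.408 × 23.4 = 9.5472 mm/d equivalent
ET₀ = 0.0023 × 9.5472 × (26.15 + 17.8) × √15.7 = 0.0023 × 9.5472 × 43.95 × 3.9623 = 3.8239 mm/d
Over 7 days: 3.8239 × 7 = 26.767 mm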